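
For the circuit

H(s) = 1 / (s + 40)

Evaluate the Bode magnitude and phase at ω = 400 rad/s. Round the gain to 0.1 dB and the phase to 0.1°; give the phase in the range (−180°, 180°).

At s = jω = j400:
pole (s+40): 40 + j400 → |·| = √(40²+400²) = √161600 ≈ 402, ∠ = arctan(400/40) ≈ 84.29°
|H| = 1 / 402 ≈ 0.0024876
Gain = 20 log₁₀(0.0024876) ≈ -52.08 dB
∠H = 0.00° − 84.29° = -84.29°

-52.1 dB, -84.3°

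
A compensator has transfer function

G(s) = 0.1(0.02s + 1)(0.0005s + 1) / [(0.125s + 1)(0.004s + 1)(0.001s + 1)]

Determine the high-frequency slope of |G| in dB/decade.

Each pole contributes −20 dB/decade at high frequency; each zero contributes +20 dB/decade.
Net: 2 zero(s) − 3 pole(s) → -20 dB/decade.

-20 dB/decade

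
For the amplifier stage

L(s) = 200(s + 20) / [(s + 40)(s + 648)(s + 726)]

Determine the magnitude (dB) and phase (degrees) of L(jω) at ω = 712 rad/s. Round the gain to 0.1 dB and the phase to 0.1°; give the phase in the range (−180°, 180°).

-73.8 dB, -90.5°

At s = jω = j712:
zero (s+20): 20 + j712 → |·| = √(20²+712²) = √507344 ≈ 712.28, ∠ = arctan(712/20) ≈ 88.39°
pole (s+40): 40 + j712 → |·| = √(40²+712²) = √508544 ≈ 713.12, ∠ = arctan(712/40) ≈ 86.78°
pole (s+648): 648 + j712 → |·| = √(648²+712²) = √926848 ≈ 962.73, ∠ = arctan(712/648) ≈ 47.69°
pole (s+726): 726 + j712 → |·| = √(726²+712²) = √1034020 ≈ 1016.9, ∠ = arctan(712/726) ≈ 44.44°
|L| = 200 · 712.28 / 6.9814e+08 ≈ 0.00020405
Gain = 20 log₁₀(0.00020405) ≈ -73.81 dB
∠L = 88.39° − 178.91° = -90.52°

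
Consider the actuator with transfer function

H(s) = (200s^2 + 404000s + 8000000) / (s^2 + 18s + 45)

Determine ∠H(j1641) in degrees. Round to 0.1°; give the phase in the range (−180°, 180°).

Substitute s = j1641:
Numerator: 200(j1641)^2 + 404000(j1641) + 8000000 = -530576200 + j662964000
Denominator: (j1641)^2 + 18(j1641) + 45 = -2692836 + j29538
|N| = √(530576200² + 662964000²) ≈ 8.4914e+08, ∠N ≈ 128.67°
|D| = √(2692836² + 29538²) ≈ 2.693e+06, ∠D ≈ 179.37°
∠H = 128.67° − 179.37° = -50.70°

-50.7°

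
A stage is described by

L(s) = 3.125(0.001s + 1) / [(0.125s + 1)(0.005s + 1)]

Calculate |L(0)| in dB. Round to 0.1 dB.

9.9 dB

L(0) = 3.125 · 1 / 1 = 3.125
20 log₁₀(3.125) ≈ 9.90 dB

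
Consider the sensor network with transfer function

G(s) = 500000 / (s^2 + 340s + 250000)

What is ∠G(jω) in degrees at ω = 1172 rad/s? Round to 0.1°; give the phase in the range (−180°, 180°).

At s = jω = j1172:
quadratic: (j1172)² + 340·j1172 + 250000 = -1123584 + j398480 → |·| ≈ 1.1922e+06, ∠ ≈ 160.47°
∠G = 0.00° − 160.47° = -160.47°

-160.5°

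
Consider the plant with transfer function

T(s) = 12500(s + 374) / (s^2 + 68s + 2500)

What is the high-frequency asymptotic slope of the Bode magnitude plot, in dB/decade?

-20 dB/decade

Each pole contributes −20 dB/decade at high frequency; each zero contributes +20 dB/decade.
Net: 1 zero(s) − 2 pole(s) → -20 dB/decade.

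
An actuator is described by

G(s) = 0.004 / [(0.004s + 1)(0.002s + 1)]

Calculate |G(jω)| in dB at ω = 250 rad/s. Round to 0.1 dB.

At ω = 250 rad/s:
pole (1 + j250·0.004) = 1 + j1 → |·| ≈ 1.4142, ∠ ≈ 45.00°
pole (1 + j250·0.002) = 1 + j0.5 → |·| ≈ 1.118, ∠ ≈ 26.57°
|G| = 0.004 · 1 / (1.4142 · 1.118) ≈ 0.0025299
Gain = 20 log₁₀(0.0025299) ≈ -51.94 dB

-51.9 dB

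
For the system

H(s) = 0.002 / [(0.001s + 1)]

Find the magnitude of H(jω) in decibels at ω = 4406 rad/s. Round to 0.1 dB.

-67.1 dB

At ω = 4406 rad/s:
pole (1 + j4406·0.001) = 1 + j4.406 → |·| ≈ 4.5181, ∠ ≈ 77.21°
|H| = 0.002 · 1 / (4.5181) ≈ 0.00044266
Gain = 20 log₁₀(0.00044266) ≈ -67.08 dB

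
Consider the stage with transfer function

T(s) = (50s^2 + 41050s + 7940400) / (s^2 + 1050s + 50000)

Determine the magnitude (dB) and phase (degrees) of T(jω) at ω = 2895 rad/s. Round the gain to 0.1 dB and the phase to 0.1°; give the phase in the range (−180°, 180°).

33.7 dB, 3.9°

Substitute s = j2895:
Numerator: 50(j2895)^2 + 41050(j2895) + 7940400 = -411110850 + j118839750
Denominator: (j2895)^2 + 1050(j2895) + 50000 = -8331025 + j3039750
|N| = √(411110850² + 118839750²) ≈ 4.2794e+08, ∠N ≈ 163.88°
|D| = √(8331025² + 3039750²) ≈ 8.8683e+06, ∠D ≈ 159.95°
|T| = 4.2794e+08 / 8.8683e+06 ≈ 48.255
Gain = 20 log₁₀(48.255) ≈ 33.67 dB
∠T = 163.88° − 159.95° = 3.93°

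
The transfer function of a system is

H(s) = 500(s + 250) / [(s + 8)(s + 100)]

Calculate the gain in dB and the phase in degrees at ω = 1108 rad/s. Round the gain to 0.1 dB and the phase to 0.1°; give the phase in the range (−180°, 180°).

-6.7 dB, -97.1°

At s = jω = j1108:
zero (s+250): 250 + j1108 → |·| = √(250²+1108²) = √1290164 ≈ 1135.9, ∠ = arctan(1108/250) ≈ 77.29°
pole (s+8): 8 + j1108 → |·| = √(8²+1108²) = √1227728 ≈ 1108, ∠ = arctan(1108/8) ≈ 89.59°
pole (s+100): 100 + j1108 → |·| = √(100²+1108²) = √1237664 ≈ 1112.5, ∠ = arctan(1108/100) ≈ 84.84°
|H| = 500 · 1135.9 / 1.2326e+06 ≈ 0.46077
Gain = 20 log₁₀(0.46077) ≈ -6.73 dB
∠H = 77.29° − 174.43° = -97.14°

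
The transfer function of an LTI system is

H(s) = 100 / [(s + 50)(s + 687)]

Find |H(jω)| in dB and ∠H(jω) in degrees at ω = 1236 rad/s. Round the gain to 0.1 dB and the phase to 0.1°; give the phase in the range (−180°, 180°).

-84.9 dB, -148.6°

At s = jω = j1236:
pole (s+50): 50 + j1236 → |·| = √(50²+1236²) = √1530196 ≈ 1237, ∠ = arctan(1236/50) ≈ 87.68°
pole (s+687): 687 + j1236 → |·| = √(687²+1236²) = √1999665 ≈ 1414.1, ∠ = arctan(1236/687) ≈ 60.93°
|H| = 100 / 1.7492e+06 ≈ 5.7169e-05
Gain = 20 log₁₀(5.7169e-05) ≈ -84.86 dB
∠H = 0.00° − 148.61° = -148.61°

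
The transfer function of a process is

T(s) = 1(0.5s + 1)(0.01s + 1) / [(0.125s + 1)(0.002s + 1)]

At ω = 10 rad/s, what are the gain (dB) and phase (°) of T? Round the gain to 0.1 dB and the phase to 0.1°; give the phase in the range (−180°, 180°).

At ω = 10 rad/s:
zero (1 + j10·0.5) = 1 + j5 → |·| ≈ 5.099, ∠ ≈ 78.69°
zero (1 + j10·0.01) = 1 + j0.1 → |·| ≈ 1.005, ∠ ≈ 5.71°
pole (1 + j10·0.125) = 1 + j1.25 → |·| ≈ 1.6008, ∠ ≈ 51.34°
pole (1 + j10·0.002) = 1 + j0.02 → |·| ≈ 1.0002, ∠ ≈ 1.15°
|T| = 1 · 5.099 · 1.005 / (1.6008 · 1.0002) ≈ 3.2006
Gain = 20 log₁₀(3.2006) ≈ 10.10 dB
∠T = (78.69° + 5.71°) − (51.34° + 1.15°) = 31.91°

10.1 dB, 31.9°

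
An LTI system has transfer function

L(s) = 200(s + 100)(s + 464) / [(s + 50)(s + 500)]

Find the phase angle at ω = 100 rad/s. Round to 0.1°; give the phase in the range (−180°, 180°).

-17.6°

At s = jω = j100:
zero (s+100): 100 + j100 → |·| = √(100²+100²) = √20000 ≈ 141.42, ∠ = arctan(100/100) ≈ 45.00°
zero (s+464): 464 + j100 → |·| = √(464²+100²) = √225296 ≈ 474.65, ∠ = arctan(100/464) ≈ 12.16°
pole (s+50): 50 + j100 → |·| = √(50²+100²) = √12500 ≈ 111.8, ∠ = arctan(100/50) ≈ 63.43°
pole (s+500): 500 + j100 → |·| = √(500²+100²) = √260000 ≈ 509.9, ∠ = arctan(100/500) ≈ 11.31°
∠L = 57.16° − 74.74° = -17.58°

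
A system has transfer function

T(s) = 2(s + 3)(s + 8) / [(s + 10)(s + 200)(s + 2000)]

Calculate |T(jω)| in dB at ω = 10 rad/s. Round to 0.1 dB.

At s = jω = j10:
zero (s+3): 3 + j10 → |·| = √(3²+10²) = √109 ≈ 10.44, ∠ = arctan(10/3) ≈ 73.30°
zero (s+8): 8 + j10 → |·| = √(8²+10²) = √164 ≈ 12.806, ∠ = arctan(10/8) ≈ 51.34°
pole (s+10): 10 + j10 → |·| = √(10²+10²) = √200 ≈ 14.142, ∠ = arctan(10/10) ≈ 45.00°
pole (s+200): 200 + j10 → |·| = √(200²+10²) = √40100 ≈ 200.25, ∠ = arctan(10/200) ≈ 2.86°
pole (s+2000): 2000 + j10 → |·| = √(2000²+10²) = √4000100 ≈ 2000, ∠ = arctan(10/2000) ≈ 0.29°
|T| = 2 · 133.69 / 5.6639e+06 ≈ 4.7208e-05
Gain = 20 log₁₀(4.7208e-05) ≈ -86.52 dB

-86.5 dB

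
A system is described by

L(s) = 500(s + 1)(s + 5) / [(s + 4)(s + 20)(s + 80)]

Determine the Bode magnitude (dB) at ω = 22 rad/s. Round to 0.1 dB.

13.1 dB

At s = jω = j22:
zero (s+1): 1 + j22 → |·| = √(1²+22²) = √485 ≈ 22.023, ∠ = arctan(22/1) ≈ 87.40°
zero (s+5): 5 + j22 → |·| = √(5²+22²) = √509 ≈ 22.561, ∠ = arctan(22/5) ≈ 77.20°
pole (s+4): 4 + j22 → |·| = √(4²+22²) = √500 ≈ 22.361, ∠ = arctan(22/4) ≈ 79.70°
pole (s+20): 20 + j22 → |·| = √(20²+22²) = √884 ≈ 29.732, ∠ = arctan(22/20) ≈ 47.73°
pole (s+80): 80 + j22 → |·| = √(80²+22²) = √6884 ≈ 82.97, ∠ = arctan(22/80) ≈ 15.38°
|L| = 500 · 496.86 / 55162 ≈ 4.5036
Gain = 20 log₁₀(4.5036) ≈ 13.07 dB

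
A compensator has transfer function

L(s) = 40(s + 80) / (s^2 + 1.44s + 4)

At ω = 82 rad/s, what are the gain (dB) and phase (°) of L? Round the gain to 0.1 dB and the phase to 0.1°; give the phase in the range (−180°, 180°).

At s = jω = j82:
zero (s+80): 80 + j82 → |·| = √(80²+82²) = √13124 ≈ 114.56, ∠ = arctan(82/80) ≈ 45.71°
quadratic: (j82)² + 1.44·j82 + 4 = -6720 + j118.08 → |·| ≈ 6721, ∠ ≈ 178.99°
|L| = 40 · 114.56 / 6721 ≈ 0.6818
Gain = 20 log₁₀(0.6818) ≈ -3.33 dB
∠L = 45.71° − 178.99° = -133.28°

-3.3 dB, -133.3°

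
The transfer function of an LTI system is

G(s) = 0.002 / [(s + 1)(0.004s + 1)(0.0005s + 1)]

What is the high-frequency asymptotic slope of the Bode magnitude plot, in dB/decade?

-60 dB/decade

Each pole contributes −20 dB/decade at high frequency; each zero contributes +20 dB/decade.
Net: 0 zero(s) − 3 pole(s) → -60 dB/decade.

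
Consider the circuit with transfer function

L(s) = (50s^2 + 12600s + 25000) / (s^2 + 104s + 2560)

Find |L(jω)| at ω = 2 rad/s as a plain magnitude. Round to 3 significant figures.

Substitute s = j2:
Numerator: 50(j2)^2 + 12600(j2) + 25000 = 24800 + j25200
Denominator: (j2)^2 + 104(j2) + 2560 = 2556 + j208
|N| = √(24800² + 25200²) ≈ 35356, ∠N ≈ 45.46°
|D| = √(2556² + 208²) ≈ 2564.4, ∠D ≈ 4.65°
|L| = 35356 / 2564.4 ≈ 13.787

13.8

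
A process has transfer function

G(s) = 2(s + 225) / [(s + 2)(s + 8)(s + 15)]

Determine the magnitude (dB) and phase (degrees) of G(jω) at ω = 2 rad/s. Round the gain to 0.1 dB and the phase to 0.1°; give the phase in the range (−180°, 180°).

2.1 dB, -66.1°

At s = jω = j2:
zero (s+225): 225 + j2 → |·| = √(225²+2²) = √50629 ≈ 225.01, ∠ = arctan(2/225) ≈ 0.51°
pole (s+2): 2 + j2 → |·| = √(2²+2²) = √8 ≈ 2.8284, ∠ = arctan(2/2) ≈ 45.00°
pole (s+8): 8 + j2 → |·| = √(8²+2²) = √68 ≈ 8.2462, ∠ = arctan(2/8) ≈ 14.04°
pole (s+15): 15 + j2 → |·| = √(15²+2²) = √229 ≈ 15.133, ∠ = arctan(2/15) ≈ 7.59°
|G| = 2 · 225.01 / 352.96 ≈ 1.275
Gain = 20 log₁₀(1.275) ≈ 2.11 dB
∠G = 0.51° − 66.63° = -66.12°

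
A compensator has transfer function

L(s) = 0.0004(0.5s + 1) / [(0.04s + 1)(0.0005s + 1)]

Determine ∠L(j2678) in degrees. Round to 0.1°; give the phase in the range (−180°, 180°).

At ω = 2678 rad/s:
zero (1 + j2678·0.5) = 1 + j1339 → |·| ≈ 1339, ∠ ≈ 89.96°
pole (1 + j2678·0.04) = 1 + j107.12 → |·| ≈ 107.12, ∠ ≈ 89.47°
pole (1 + j2678·0.0005) = 1 + j1.339 → |·| ≈ 1.6712, ∠ ≈ 53.25°
∠L = (89.96°) − (89.47° + 53.25°) = -52.76°

-52.8°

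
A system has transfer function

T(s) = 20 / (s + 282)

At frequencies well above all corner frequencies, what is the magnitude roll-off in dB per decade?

-20 dB/decade

Each pole contributes −20 dB/decade at high frequency; each zero contributes +20 dB/decade.
Net: 0 zero(s) − 1 pole(s) → -20 dB/decade.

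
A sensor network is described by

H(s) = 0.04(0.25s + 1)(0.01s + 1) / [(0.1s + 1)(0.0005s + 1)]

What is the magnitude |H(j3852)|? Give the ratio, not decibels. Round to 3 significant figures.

At ω = 3852 rad/s:
zero (1 + j3852·0.25) = 1 + j963 → |·| ≈ 963, ∠ ≈ 89.94°
zero (1 + j3852·0.01) = 1 + j38.52 → |·| ≈ 38.533, ∠ ≈ 88.51°
pole (1 + j3852·0.1) = 1 + j385.2 → |·| ≈ 385.2, ∠ ≈ 89.85°
pole (1 + j3852·0.0005) = 1 + j1.926 → |·| ≈ 2.1701, ∠ ≈ 62.56°
|H| = 0.04 · 963 · 38.533 / (385.2 · 2.1701) ≈ 1.7756

1.78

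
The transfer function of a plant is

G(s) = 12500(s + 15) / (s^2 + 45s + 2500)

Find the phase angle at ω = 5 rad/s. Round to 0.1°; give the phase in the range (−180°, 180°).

13.2°

At s = jω = j5:
zero (s+15): 15 + j5 → |·| = √(15²+5²) = √250 ≈ 15.811, ∠ = arctan(5/15) ≈ 18.43°
quadratic: (j5)² + 45·j5 + 2500 = 2475 + j225 → |·| ≈ 2485.2, ∠ ≈ 5.19°
∠G = 18.43° − 5.19° = 13.24°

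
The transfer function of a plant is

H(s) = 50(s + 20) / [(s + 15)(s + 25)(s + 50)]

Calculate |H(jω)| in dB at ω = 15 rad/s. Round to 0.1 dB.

At s = jω = j15:
zero (s+20): 20 + j15 → |·| = √(20²+15²) = √625 ≈ 25, ∠ = arctan(15/20) ≈ 36.87°
pole (s+15): 15 + j15 → |·| = √(15²+15²) = √450 ≈ 21.213, ∠ = arctan(15/15) ≈ 45.00°
pole (s+25): 25 + j15 → |·| = √(25²+15²) = √850 ≈ 29.155, ∠ = arctan(15/25) ≈ 30.96°
pole (s+50): 50 + j15 → |·| = √(50²+15²) = √2725 ≈ 52.202, ∠ = arctan(15/50) ≈ 16.70°
|H| = 50 · 25 / 32285 ≈ 0.038718
Gain = 20 log₁₀(0.038718) ≈ -28.24 dB

-28.2 dB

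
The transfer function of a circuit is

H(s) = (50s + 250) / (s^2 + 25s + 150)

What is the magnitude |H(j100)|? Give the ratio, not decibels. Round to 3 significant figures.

0.493

Substitute s = j100:
Numerator: 50(j100) + 250 = 250 + j5000
Denominator: (j100)^2 + 25(j100) + 150 = -9850 + j2500
|N| = √(250² + 5000²) ≈ 5006.2, ∠N ≈ 87.14°
|D| = √(9850² + 2500²) ≈ 10162, ∠D ≈ 165.76°
|H| = 5006.2 / 10162 ≈ 0.49264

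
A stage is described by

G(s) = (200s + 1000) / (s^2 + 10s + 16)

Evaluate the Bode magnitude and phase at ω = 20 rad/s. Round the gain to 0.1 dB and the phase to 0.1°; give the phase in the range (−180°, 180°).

Substitute s = j20:
Numerator: 200(j20) + 1000 = 1000 + j4000
Denominator: (j20)^2 + 10(j20) + 16 = -384 + j200
|N| = √(1000² + 4000²) ≈ 4123.1, ∠N ≈ 75.96°
|D| = √(384² + 200²) ≈ 432.96, ∠D ≈ 152.49°
|G| = 4123.1 / 432.96 ≈ 9.5231
Gain = 20 log₁₀(9.5231) ≈ 19.58 dB
∠G = 75.96° − 152.49° = -76.53°

19.6 dB, -76.5°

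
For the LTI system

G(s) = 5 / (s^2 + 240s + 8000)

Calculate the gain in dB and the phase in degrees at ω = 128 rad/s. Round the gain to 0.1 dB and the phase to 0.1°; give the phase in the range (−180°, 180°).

-76.1 dB, -105.3°

Substitute s = j128:
Numerator: 5 = 5 + j0
Denominator: (j128)^2 + 240(j128) + 8000 = -8384 + j30720
|N| = √(5² + 0²) ≈ 5, ∠N ≈ 0.00°
|D| = √(8384² + 30720²) ≈ 31844, ∠D ≈ 105.27°
|G| = 5 / 31844 ≈ 0.00015702
Gain = 20 log₁₀(0.00015702) ≈ -76.08 dB
∠G = 0.00° − 105.27° = -105.27°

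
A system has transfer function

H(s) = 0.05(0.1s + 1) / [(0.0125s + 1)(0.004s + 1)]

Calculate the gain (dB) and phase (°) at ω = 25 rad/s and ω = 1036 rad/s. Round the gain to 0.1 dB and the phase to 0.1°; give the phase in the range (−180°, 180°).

At ω = 25 rad/s:
zero (1 + j25·0.1) = 1 + j2.5 → |·| ≈ 2.6926, ∠ ≈ 68.20°
pole (1 + j25·0.0125) = 1 + j0.3125 → |·| ≈ 1.0477, ∠ ≈ 17.35°
pole (1 + j25·0.004) = 1 + j0.1 → |·| ≈ 1.005, ∠ ≈ 5.71°
|H| = 0.05 · 2.6926 / (1.0477 · 1.005) ≈ 0.12786
Gain = 20 log₁₀(0.12786) ≈ -17.87 dB
∠H = (68.20°) − (17.35° + 5.71°) = 45.14°

At ω = 1036 rad/s:
zero (1 + j1036·0.1) = 1 + j103.6 → |·| ≈ 103.6, ∠ ≈ 89.45°
pole (1 + j1036·0.0125) = 1 + j12.95 → |·| ≈ 12.989, ∠ ≈ 85.58°
pole (1 + j1036·0.004) = 1 + j4.144 → |·| ≈ 4.2629, ∠ ≈ 76.43°
|H| = 0.05 · 103.6 / (12.989 · 4.2629) ≈ 0.093551
Gain = 20 log₁₀(0.093551) ≈ -20.58 dB
∠H = (89.45°) − (85.58° + 76.43°) = -72.56°

ω = 25: -17.9 dB, 45.1°; ω = 1036: -20.6 dB, -72.6°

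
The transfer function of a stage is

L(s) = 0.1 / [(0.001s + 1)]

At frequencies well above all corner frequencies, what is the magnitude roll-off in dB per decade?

-20 dB/decade

Each pole contributes −20 dB/decade at high frequency; each zero contributes +20 dB/decade.
Net: 0 zero(s) − 1 pole(s) → -20 dB/decade.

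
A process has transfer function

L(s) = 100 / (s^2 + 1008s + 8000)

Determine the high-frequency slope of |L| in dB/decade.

-40 dB/decade

Each pole contributes −20 dB/decade at high frequency; each zero contributes +20 dB/decade.
Net: 0 zero(s) − 2 pole(s) → -40 dB/decade.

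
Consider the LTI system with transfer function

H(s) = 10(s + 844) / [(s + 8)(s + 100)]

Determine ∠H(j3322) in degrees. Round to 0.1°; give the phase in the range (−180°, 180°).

-102.4°

At s = jω = j3322:
zero (s+844): 844 + j3322 → |·| = √(844²+3322²) = √11748020 ≈ 3427.5, ∠ = arctan(3322/844) ≈ 75.74°
pole (s+8): 8 + j3322 → |·| = √(8²+3322²) = √11035748 ≈ 3322, ∠ = arctan(3322/8) ≈ 89.86°
pole (s+100): 100 + j3322 → |·| = √(100²+3322²) = √11045684 ≈ 3323.5, ∠ = arctan(3322/100) ≈ 88.28°
∠H = 75.74° − 178.14° = -102.40°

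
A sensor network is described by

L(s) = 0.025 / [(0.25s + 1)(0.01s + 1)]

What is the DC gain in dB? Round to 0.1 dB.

-32.0 dB

L(0) = 0.025 · 1 / 1 = 0.025
20 log₁₀(0.025) ≈ -32.04 dB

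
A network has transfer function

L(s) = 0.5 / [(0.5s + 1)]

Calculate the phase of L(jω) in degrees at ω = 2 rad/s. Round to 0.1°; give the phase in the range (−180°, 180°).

-45.0°

At ω = 2 rad/s:
pole (1 + j2·0.5) = 1 + j1 → |·| ≈ 1.4142, ∠ ≈ 45.00°
∠L = (0°) − (45.00°) = -45.00°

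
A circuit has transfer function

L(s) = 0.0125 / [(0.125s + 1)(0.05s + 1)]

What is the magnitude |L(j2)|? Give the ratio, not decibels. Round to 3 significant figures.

0.0121

At ω = 2 rad/s:
pole (1 + j2·0.125) = 1 + j0.25 → |·| ≈ 1.0308, ∠ ≈ 14.04°
pole (1 + j2·0.05) = 1 + j0.1 → |·| ≈ 1.005, ∠ ≈ 5.71°
|L| = 0.0125 · 1 / (1.0308 · 1.005) ≈ 0.012066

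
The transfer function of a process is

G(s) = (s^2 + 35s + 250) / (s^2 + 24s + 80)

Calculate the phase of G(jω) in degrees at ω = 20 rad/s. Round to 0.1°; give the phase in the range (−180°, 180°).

Substitute s = j20:
Numerator: (j20)^2 + 35(j20) + 250 = -150 + j700
Denominator: (j20)^2 + 24(j20) + 80 = -320 + j480
|N| = √(150² + 700²) ≈ 715.89, ∠N ≈ 102.09°
|D| = √(320² + 480²) ≈ 576.89, ∠D ≈ 123.69°
∠G = 102.09° − 123.69° = -21.60°

-21.6°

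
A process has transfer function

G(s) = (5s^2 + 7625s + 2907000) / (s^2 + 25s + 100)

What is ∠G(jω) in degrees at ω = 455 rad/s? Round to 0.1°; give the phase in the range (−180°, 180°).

Substitute s = j455:
Numerator: 5(j455)^2 + 7625(j455) + 2907000 = 1871875 + j3469375
Denominator: (j455)^2 + 25(j455) + 100 = -206925 + j11375
|N| = √(1871875² + 3469375²) ≈ 3.9421e+06, ∠N ≈ 61.65°
|D| = √(206925² + 11375²) ≈ 2.0724e+05, ∠D ≈ 176.85°
∠G = 61.65° − 176.85° = -115.20°

-115.2°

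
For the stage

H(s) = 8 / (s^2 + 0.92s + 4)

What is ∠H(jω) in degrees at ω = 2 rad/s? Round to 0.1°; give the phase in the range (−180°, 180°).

-90.0°

At s = jω = j2:
quadratic: (j2)² + 0.92·j2 + 4 = 0 + j1.84 → |·| ≈ 1.84, ∠ ≈ 90.00°
∠H = 0.00° − 90.00° = -90.00°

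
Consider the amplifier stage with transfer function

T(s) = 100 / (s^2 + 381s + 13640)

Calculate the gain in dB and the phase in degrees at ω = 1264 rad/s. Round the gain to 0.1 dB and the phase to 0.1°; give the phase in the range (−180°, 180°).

-84.4 dB, -163.1°

Substitute s = j1264:
Numerator: 100 = 100 + j0
Denominator: (j1264)^2 + 381(j1264) + 13640 = -1584056 + j481584
|N| = √(100² + 0²) ≈ 100, ∠N ≈ 0.00°
|D| = √(1584056² + 481584²) ≈ 1.6556e+06, ∠D ≈ 163.09°
|T| = 100 / 1.6556e+06 ≈ 6.0401e-05
Gain = 20 log₁₀(6.0401e-05) ≈ -84.38 dB
∠T = 0.00° − 163.09° = -163.09°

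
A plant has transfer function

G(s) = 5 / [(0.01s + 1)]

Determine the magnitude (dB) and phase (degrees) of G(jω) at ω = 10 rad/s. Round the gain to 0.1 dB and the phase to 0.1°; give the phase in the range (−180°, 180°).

13.9 dB, -5.7°

At ω = 10 rad/s:
pole (1 + j10·0.01) = 1 + j0.1 → |·| ≈ 1.005, ∠ ≈ 5.71°
|G| = 5 · 1 / (1.005) ≈ 4.9751
Gain = 20 log₁₀(4.9751) ≈ 13.94 dB
∠G = (0°) − (5.71°) = -5.71°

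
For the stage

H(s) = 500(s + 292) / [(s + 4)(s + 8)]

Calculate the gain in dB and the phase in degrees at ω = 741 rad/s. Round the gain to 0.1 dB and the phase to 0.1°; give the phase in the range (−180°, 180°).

-2.8 dB, -110.6°

At s = jω = j741:
zero (s+292): 292 + j741 → |·| = √(292²+741²) = √634345 ≈ 796.46, ∠ = arctan(741/292) ≈ 68.49°
pole (s+4): 4 + j741 → |·| = √(4²+741²) = √549097 ≈ 741.01, ∠ = arctan(741/4) ≈ 89.69°
pole (s+8): 8 + j741 → |·| = √(8²+741²) = √549145 ≈ 741.04, ∠ = arctan(741/8) ≈ 89.38°
|H| = 500 · 796.46 / 5.4912e+05 ≈ 0.72521
Gain = 20 log₁₀(0.72521) ≈ -2.79 dB
∠H = 68.49° − 179.07° = -110.58°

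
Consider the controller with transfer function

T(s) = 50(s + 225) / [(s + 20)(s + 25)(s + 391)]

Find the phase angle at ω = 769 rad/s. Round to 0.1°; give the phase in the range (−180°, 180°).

At s = jω = j769:
zero (s+225): 225 + j769 → |·| = √(225²+769²) = √641986 ≈ 801.24, ∠ = arctan(769/225) ≈ 73.69°
pole (s+20): 20 + j769 → |·| = √(20²+769²) = √591761 ≈ 769.26, ∠ = arctan(769/20) ≈ 88.51°
pole (s+25): 25 + j769 → |·| = √(25²+769²) = √591986 ≈ 769.41, ∠ = arctan(769/25) ≈ 88.14°
pole (s+391): 391 + j769 → |·| = √(391²+769²) = √744242 ≈ 862.69, ∠ = arctan(769/391) ≈ 63.05°
∠T = 73.69° − 239.70° = -166.01°

-166.0°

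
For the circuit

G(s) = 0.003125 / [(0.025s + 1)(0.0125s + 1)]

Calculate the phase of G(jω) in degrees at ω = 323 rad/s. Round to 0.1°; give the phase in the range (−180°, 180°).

At ω = 323 rad/s:
pole (1 + j323·0.025) = 1 + j8.075 → |·| ≈ 8.1367, ∠ ≈ 82.94°
pole (1 + j323·0.0125) = 1 + j4.0375 → |·| ≈ 4.1595, ∠ ≈ 76.09°
∠G = (0°) − (82.94° + 76.09°) = -159.03°

-159.0°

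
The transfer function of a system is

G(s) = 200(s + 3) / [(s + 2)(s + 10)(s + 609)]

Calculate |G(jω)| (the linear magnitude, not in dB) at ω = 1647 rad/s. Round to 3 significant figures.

At s = jω = j1647:
zero (s+3): 3 + j1647 → |·| = √(3²+1647²) = √2712618 ≈ 1647, ∠ = arctan(1647/3) ≈ 89.90°
pole (s+2): 2 + j1647 → |·| = √(2²+1647²) = √2712613 ≈ 1647, ∠ = arctan(1647/2) ≈ 89.93°
pole (s+10): 10 + j1647 → |·| = √(10²+1647²) = √2712709 ≈ 1647, ∠ = arctan(1647/10) ≈ 89.65°
pole (s+609): 609 + j1647 → |·| = √(609²+1647²) = √3083490 ≈ 1756, ∠ = arctan(1647/609) ≈ 69.71°
|G| = 200 · 1647 / 4.7633e+09 ≈ 6.9154e-05

6.92e-05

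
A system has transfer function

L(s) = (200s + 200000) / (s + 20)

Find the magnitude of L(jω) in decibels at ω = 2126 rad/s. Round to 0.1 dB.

Substitute s = j2126:
Numerator: 200(j2126) + 200000 = 200000 + j425200
Denominator: (j2126) + 20 = 20 + j2126
|N| = √(200000² + 425200²) ≈ 4.6989e+05, ∠N ≈ 64.81°
|D| = √(20² + 2126²) ≈ 2126.1, ∠D ≈ 89.46°
|L| = 4.6989e+05 / 2126.1 ≈ 221.01
Gain = 20 log₁₀(221.01) ≈ 46.89 dB

46.9 dB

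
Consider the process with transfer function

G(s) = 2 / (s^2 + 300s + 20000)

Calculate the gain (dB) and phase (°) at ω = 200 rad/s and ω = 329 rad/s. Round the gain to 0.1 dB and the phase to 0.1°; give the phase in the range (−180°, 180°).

Substitute s = j200:
Numerator: 2 = 2 + j0
Denominator: (j200)^2 + 300(j200) + 20000 = -20000 + j60000
|N| = √(2² + 0²) ≈ 2, ∠N ≈ 0.00°
|D| = √(20000² + 60000²) ≈ 63246, ∠D ≈ 108.43°
|G| = 2 / 63246 ≈ 3.1623e-05
Gain = 20 log₁₀(3.1623e-05) ≈ -90.00 dB
∠G = 0.00° − 108.43° = -108.43°

Substitute s = j329:
Numerator: 2 = 2 + j0
Denominator: (j329)^2 + 300(j329) + 20000 = -88241 + j98700
|N| = √(2² + 0²) ≈ 2, ∠N ≈ 0.00°
|D| = √(88241² + 98700²) ≈ 1.3239e+05, ∠D ≈ 131.80°
|G| = 2 / 1.3239e+05 ≈ 1.5107e-05
Gain = 20 log₁₀(1.5107e-05) ≈ -96.42 dB
∠G = 0.00° − 131.80° = -131.80°

ω = 200: -90.0 dB, -108.4°; ω = 329: -96.4 dB, -131.8°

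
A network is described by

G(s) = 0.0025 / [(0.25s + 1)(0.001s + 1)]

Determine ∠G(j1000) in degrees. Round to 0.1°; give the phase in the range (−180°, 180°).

-134.8°

At ω = 1000 rad/s:
pole (1 + j1000·0.25) = 1 + j250 → |·| ≈ 250, ∠ ≈ 89.77°
pole (1 + j1000·0.001) = 1 + j1 → |·| ≈ 1.4142, ∠ ≈ 45.00°
∠G = (0°) − (89.77° + 45.00°) = -134.77°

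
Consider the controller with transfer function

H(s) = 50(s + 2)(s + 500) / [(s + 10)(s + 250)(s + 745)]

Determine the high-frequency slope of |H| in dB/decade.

Each pole contributes −20 dB/decade at high frequency; each zero contributes +20 dB/decade.
Net: 2 zero(s) − 3 pole(s) → -20 dB/decade.

-20 dB/decade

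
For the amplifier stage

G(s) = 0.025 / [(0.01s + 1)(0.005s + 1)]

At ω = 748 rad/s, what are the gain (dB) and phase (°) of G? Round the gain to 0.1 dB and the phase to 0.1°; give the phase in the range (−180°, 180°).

At ω = 748 rad/s:
pole (1 + j748·0.01) = 1 + j7.48 → |·| ≈ 7.5465, ∠ ≈ 82.39°
pole (1 + j748·0.005) = 1 + j3.74 → |·| ≈ 3.8714, ∠ ≈ 75.03°
|G| = 0.025 · 1 / (7.5465 · 3.8714) ≈ 0.00085571
Gain = 20 log₁₀(0.00085571) ≈ -61.35 dB
∠G = (0°) − (82.39° + 75.03°) = -157.42°

-61.4 dB, -157.4°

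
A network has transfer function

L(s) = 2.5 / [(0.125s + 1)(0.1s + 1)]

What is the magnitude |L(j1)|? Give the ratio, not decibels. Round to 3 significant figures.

2.47

At ω = 1 rad/s:
pole (1 + j1·0.125) = 1 + j0.125 → |·| ≈ 1.0078, ∠ ≈ 7.13°
pole (1 + j1·0.1) = 1 + j0.1 → |·| ≈ 1.005, ∠ ≈ 5.71°
|L| = 2.5 · 1 / (1.0078 · 1.005) ≈ 2.4683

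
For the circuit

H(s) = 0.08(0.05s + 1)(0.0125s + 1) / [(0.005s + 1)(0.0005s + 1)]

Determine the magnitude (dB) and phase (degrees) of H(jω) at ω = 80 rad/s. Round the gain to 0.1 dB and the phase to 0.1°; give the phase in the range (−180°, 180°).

-7.3 dB, 96.9°

At ω = 80 rad/s:
zero (1 + j80·0.05) = 1 + j4 → |·| ≈ 4.1231, ∠ ≈ 75.96°
zero (1 + j80·0.0125) = 1 + j1 → |·| ≈ 1.4142, ∠ ≈ 45.00°
pole (1 + j80·0.005) = 1 + j0.4 → |·| ≈ 1.077, ∠ ≈ 21.80°
pole (1 + j80·0.0005) = 1 + j0.04 → |·| ≈ 1.0008, ∠ ≈ 2.29°
|H| = 0.08 · 4.1231 · 1.4142 / (1.077 · 1.0008) ≈ 0.43277
Gain = 20 log₁₀(0.43277) ≈ -7.27 dB
∠H = (75.96° + 45.00°) − (21.80° + 2.29°) = 96.87°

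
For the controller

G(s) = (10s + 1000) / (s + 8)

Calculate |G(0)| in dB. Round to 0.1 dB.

41.9 dB

G(0) = 1000 / 8 = 125
20 log₁₀(125) ≈ 41.94 dB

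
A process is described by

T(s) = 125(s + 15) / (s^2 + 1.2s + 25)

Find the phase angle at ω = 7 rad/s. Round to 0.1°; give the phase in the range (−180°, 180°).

-135.7°

At s = jω = j7:
zero (s+15): 15 + j7 → |·| = √(15²+7²) = √274 ≈ 16.553, ∠ = arctan(7/15) ≈ 25.02°
quadratic: (j7)² + 1.2·j7 + 25 = -24 + j8.4 → |·| ≈ 25.428, ∠ ≈ 160.71°
∠T = 25.02° − 160.71° = -135.69°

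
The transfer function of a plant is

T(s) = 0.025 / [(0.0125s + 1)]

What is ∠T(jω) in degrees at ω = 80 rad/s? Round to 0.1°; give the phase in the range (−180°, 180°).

-45.0°

At ω = 80 rad/s:
pole (1 + j80·0.0125) = 1 + j1 → |·| ≈ 1.4142, ∠ ≈ 45.00°
∠T = (0°) − (45.00°) = -45.00°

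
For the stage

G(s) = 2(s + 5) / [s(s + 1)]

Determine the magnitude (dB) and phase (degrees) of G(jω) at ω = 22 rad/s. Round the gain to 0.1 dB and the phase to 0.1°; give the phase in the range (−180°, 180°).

-20.6 dB, -100.2°

At s = jω = j22:
zero (s+5): 5 + j22 → |·| = √(5²+22²) = √509 ≈ 22.561, ∠ = arctan(22/5) ≈ 77.20°
pole (s+1): 1 + j22 → |·| = √(1²+22²) = √485 ≈ 22.023, ∠ = arctan(22/1) ≈ 87.40°
pole at origin: |s| = 22, ∠ = 90.00° (in denominator)
|G| = 2 · 22.561 / 484.51 ≈ 0.093129
Gain = 20 log₁₀(0.093129) ≈ -20.62 dB
∠G = 77.20° − 177.40° = -100.20°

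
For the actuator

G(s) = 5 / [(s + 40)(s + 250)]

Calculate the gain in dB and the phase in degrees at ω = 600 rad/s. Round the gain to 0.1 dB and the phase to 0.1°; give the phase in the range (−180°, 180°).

At s = jω = j600:
pole (s+40): 40 + j600 → |·| = √(40²+600²) = √361600 ≈ 601.33, ∠ = arctan(600/40) ≈ 86.19°
pole (s+250): 250 + j600 → |·| = √(250²+600²) = √422500 ≈ 650, ∠ = arctan(600/250) ≈ 67.38°
|G| = 5 / 3.9086e+05 ≈ 1.2792e-05
Gain = 20 log₁₀(1.2792e-05) ≈ -97.86 dB
∠G = 0.00° − 153.57° = -153.57°

-97.9 dB, -153.6°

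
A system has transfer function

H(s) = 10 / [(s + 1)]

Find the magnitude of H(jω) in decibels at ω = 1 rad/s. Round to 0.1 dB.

At ω = 1 rad/s:
pole (1 + j1·1) = 1 + j1 → |·| ≈ 1.4142, ∠ ≈ 45.00°
|H| = 10 · 1 / (1.4142) ≈ 7.0711
Gain = 20 log₁₀(7.0711) ≈ 16.99 dB

17.0 dB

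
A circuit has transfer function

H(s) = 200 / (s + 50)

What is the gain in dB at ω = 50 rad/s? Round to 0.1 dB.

9.0 dB

At s = jω = j50:
pole (s+50): 50 + j50 → |·| = √(50²+50²) = √5000 ≈ 70.711, ∠ = arctan(50/50) ≈ 45.00°
|H| = 200 / 70.711 ≈ 2.8284
Gain = 20 log₁₀(2.8284) ≈ 9.03 dB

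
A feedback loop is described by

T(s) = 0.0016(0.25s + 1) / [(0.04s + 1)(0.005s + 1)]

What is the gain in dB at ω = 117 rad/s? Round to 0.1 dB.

At ω = 117 rad/s:
zero (1 + j117·0.25) = 1 + j29.25 → |·| ≈ 29.267, ∠ ≈ 88.04°
pole (1 + j117·0.04) = 1 + j4.68 → |·| ≈ 4.7856, ∠ ≈ 77.94°
pole (1 + j117·0.005) = 1 + j0.585 → |·| ≈ 1.1585, ∠ ≈ 30.33°
|T| = 0.0016 · 29.267 / (4.7856 · 1.1585) ≈ 0.0084463
Gain = 20 log₁₀(0.0084463) ≈ -41.47 dB

-41.5 dB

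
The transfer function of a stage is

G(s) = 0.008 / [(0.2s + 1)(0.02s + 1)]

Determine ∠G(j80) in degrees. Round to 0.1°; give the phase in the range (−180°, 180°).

At ω = 80 rad/s:
pole (1 + j80·0.2) = 1 + j16 → |·| ≈ 16.031, ∠ ≈ 86.42°
pole (1 + j80·0.02) = 1 + j1.6 → |·| ≈ 1.8868, ∠ ≈ 57.99°
∠G = (0°) − (86.42° + 57.99°) = -144.41°

-144.4°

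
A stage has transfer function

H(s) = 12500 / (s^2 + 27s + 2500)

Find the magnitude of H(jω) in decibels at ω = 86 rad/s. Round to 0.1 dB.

7.3 dB

At s = jω = j86:
quadratic: (j86)² + 27·j86 + 2500 = -4896 + j2322 → |·| ≈ 5418.7, ∠ ≈ 154.63°
|H| = 12500 / 5418.7 ≈ 2.3068
Gain = 20 log₁₀(2.3068) ≈ 7.26 dB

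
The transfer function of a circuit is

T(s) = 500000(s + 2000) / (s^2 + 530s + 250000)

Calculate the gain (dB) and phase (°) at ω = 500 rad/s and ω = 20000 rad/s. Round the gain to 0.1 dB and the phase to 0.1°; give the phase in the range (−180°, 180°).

ω = 500: 71.8 dB, -76.0°; ω = 20000: 28.0 dB, -94.2°

At s = jω = j500:
zero (s+2000): 2000 + j500 → |·| = √(2000²+500²) = √4250000 ≈ 2061.6, ∠ = arctan(500/2000) ≈ 14.04°
quadratic: (j500)² + 530·j500 + 250000 = 0 + j265000 → |·| ≈ 2.65e+05, ∠ ≈ 90.00°
|T| = 500000 · 2061.6 / 2.65e+05 ≈ 3889.8
Gain = 20 log₁₀(3889.8) ≈ 71.80 dB
∠T = 14.04° − 90.00° = -75.96°

At s = jω = j20000:
zero (s+2000): 2000 + j20000 → |·| = √(2000²+20000²) = √404000000 ≈ 20100, ∠ = arctan(20000/2000) ≈ 84.29°
quadratic: (j20000)² + 530·j20000 + 250000 = -399750000 + j10600000 → |·| ≈ 3.9989e+08, ∠ ≈ 178.48°
|T| = 500000 · 20100 / 3.9989e+08 ≈ 25.132
Gain = 20 log₁₀(25.132) ≈ 28.00 dB
∠T = 84.29° − 178.48° = -94.19°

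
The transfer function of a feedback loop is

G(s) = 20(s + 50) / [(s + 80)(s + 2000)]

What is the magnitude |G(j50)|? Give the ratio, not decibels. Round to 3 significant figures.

0.00749

At s = jω = j50:
zero (s+50): 50 + j50 → |·| = √(50²+50²) = √5000 ≈ 70.711, ∠ = arctan(50/50) ≈ 45.00°
pole (s+80): 80 + j50 → |·| = √(80²+50²) = √8900 ≈ 94.34, ∠ = arctan(50/80) ≈ 32.01°
pole (s+2000): 2000 + j50 → |·| = √(2000²+50²) = √4002500 ≈ 2000.6, ∠ = arctan(50/2000) ≈ 1.43°
|G| = 20 · 70.711 / 1.8874e+05 ≈ 0.007493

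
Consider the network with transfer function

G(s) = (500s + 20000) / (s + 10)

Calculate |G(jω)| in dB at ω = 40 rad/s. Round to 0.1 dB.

Substitute s = j40:
Numerator: 500(j40) + 20000 = 20000 + j20000
Denominator: (j40) + 10 = 10 + j40
|N| = √(20000² + 20000²) ≈ 28284, ∠N ≈ 45.00°
|D| = √(10² + 40²) ≈ 41.231, ∠D ≈ 75.96°
|G| = 28284 / 41.231 ≈ 685.99
Gain = 20 log₁₀(685.99) ≈ 56.73 dB

56.7 dB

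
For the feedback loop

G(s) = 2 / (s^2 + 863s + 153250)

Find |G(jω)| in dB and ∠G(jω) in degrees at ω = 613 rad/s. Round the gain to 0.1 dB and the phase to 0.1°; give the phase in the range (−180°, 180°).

-109.2 dB, -112.8°

Substitute s = j613:
Numerator: 2 = 2 + j0
Denominator: (j613)^2 + 863(j613) + 153250 = -222519 + j529019
|N| = √(2² + 0²) ≈ 2, ∠N ≈ 0.00°
|D| = √(222519² + 529019²) ≈ 5.7391e+05, ∠D ≈ 112.81°
|G| = 2 / 5.7391e+05 ≈ 3.4849e-06
Gain = 20 log₁₀(3.4849e-06) ≈ -109.16 dB
∠G = 0.00° − 112.81° = -112.81°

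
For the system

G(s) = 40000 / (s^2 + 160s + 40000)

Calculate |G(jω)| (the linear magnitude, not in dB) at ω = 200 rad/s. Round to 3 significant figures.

1.25

At s = jω = j200:
quadratic: (j200)² + 160·j200 + 40000 = 0 + j32000 → |·| ≈ 32000, ∠ ≈ 90.00°
|G| = 40000 / 32000 ≈ 1.25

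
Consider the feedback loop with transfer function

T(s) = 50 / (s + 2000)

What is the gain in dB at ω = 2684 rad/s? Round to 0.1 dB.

Substitute s = j2684:
Numerator: 50 = 50 + j0
Denominator: (j2684) + 2000 = 2000 + j2684
|N| = √(50² + 0²) ≈ 50, ∠N ≈ 0.00°
|D| = √(2000² + 2684²) ≈ 3347.2, ∠D ≈ 53.31°
|T| = 50 / 3347.2 ≈ 0.014938
Gain = 20 log₁₀(0.014938) ≈ -36.51 dB

-36.5 dB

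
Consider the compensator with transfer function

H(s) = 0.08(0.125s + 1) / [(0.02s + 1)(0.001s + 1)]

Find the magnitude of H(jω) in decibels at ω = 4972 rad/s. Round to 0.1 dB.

-20.1 dB

At ω = 4972 rad/s:
zero (1 + j4972·0.125) = 1 + j621.5 → |·| ≈ 621.5, ∠ ≈ 89.91°
pole (1 + j4972·0.02) = 1 + j99.44 → |·| ≈ 99.445, ∠ ≈ 89.42°
pole (1 + j4972·0.001) = 1 + j4.972 → |·| ≈ 5.0716, ∠ ≈ 78.63°
|H| = 0.08 · 621.5 / (99.445 · 5.0716) ≈ 0.098583
Gain = 20 log₁₀(0.098583) ≈ -20.12 dB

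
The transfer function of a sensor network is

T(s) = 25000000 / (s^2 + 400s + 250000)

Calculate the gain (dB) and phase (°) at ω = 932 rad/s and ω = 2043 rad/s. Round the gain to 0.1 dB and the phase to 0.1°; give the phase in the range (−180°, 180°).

At s = jω = j932:
quadratic: (j932)² + 400·j932 + 250000 = -618624 + j372800 → |·| ≈ 7.2227e+05, ∠ ≈ 148.93°
|T| = 25000000 / 7.2227e+05 ≈ 34.613
Gain = 20 log₁₀(34.613) ≈ 30.78 dB
∠T = 0.00° − 148.93° = -148.93°

At s = jω = j2043:
quadratic: (j2043)² + 400·j2043 + 250000 = -3923849 + j817200 → |·| ≈ 4.008e+06, ∠ ≈ 168.24°
|T| = 25000000 / 4.008e+06 ≈ 6.2375
Gain = 20 log₁₀(6.2375) ≈ 15.90 dB
∠T = 0.00° − 168.24° = -168.24°

ω = 932: 30.8 dB, -148.9°; ω = 2043: 15.9 dB, -168.2°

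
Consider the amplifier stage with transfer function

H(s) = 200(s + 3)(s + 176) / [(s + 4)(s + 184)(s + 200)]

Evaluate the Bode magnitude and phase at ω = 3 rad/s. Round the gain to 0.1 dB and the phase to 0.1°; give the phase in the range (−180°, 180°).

-1.8 dB, 7.3°

At s = jω = j3:
zero (s+3): 3 + j3 → |·| = √(3²+3²) = √18 ≈ 4.2426, ∠ = arctan(3/3) ≈ 45.00°
zero (s+176): 176 + j3 → |·| = √(176²+3²) = √30985 ≈ 176.03, ∠ = arctan(3/176) ≈ 0.98°
pole (s+4): 4 + j3 → |·| = √(4²+3²) = √25 ≈ 5, ∠ = arctan(3/4) ≈ 36.87°
pole (s+184): 184 + j3 → |·| = √(184²+3²) = √33865 ≈ 184.02, ∠ = arctan(3/184) ≈ 0.93°
pole (s+200): 200 + j3 → |·| = √(200²+3²) = √40009 ≈ 200.02, ∠ = arctan(3/200) ≈ 0.86°
|H| = 200 · 746.82 / 1.8404e+05 ≈ 0.81158
Gain = 20 log₁₀(0.81158) ≈ -1.81 dB
∠H = 45.98° − 38.66° = 7.32°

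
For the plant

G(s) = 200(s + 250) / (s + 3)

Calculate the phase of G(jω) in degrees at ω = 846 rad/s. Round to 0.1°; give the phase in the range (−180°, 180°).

-16.3°

At s = jω = j846:
zero (s+250): 250 + j846 → |·| = √(250²+846²) = √778216 ≈ 882.17, ∠ = arctan(846/250) ≈ 73.54°
pole (s+3): 3 + j846 → |·| = √(3²+846²) = √715725 ≈ 846.01, ∠ = arctan(846/3) ≈ 89.80°
∠G = 73.54° − 89.80° = -16.26°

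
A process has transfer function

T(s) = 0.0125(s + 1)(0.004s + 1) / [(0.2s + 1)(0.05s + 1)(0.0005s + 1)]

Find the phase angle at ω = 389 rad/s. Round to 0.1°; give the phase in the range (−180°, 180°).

At ω = 389 rad/s:
zero (1 + j389·1) = 1 + j389 → |·| ≈ 389, ∠ ≈ 89.85°
zero (1 + j389·0.004) = 1 + j1.556 → |·| ≈ 1.8496, ∠ ≈ 57.27°
pole (1 + j389·0.2) = 1 + j77.8 → |·| ≈ 77.806, ∠ ≈ 89.26°
pole (1 + j389·0.05) = 1 + j19.45 → |·| ≈ 19.476, ∠ ≈ 87.06°
pole (1 + j389·0.0005) = 1 + j0.1945 → |·| ≈ 1.0187, ∠ ≈ 11.01°
∠T = (89.85° + 57.27°) − (89.26° + 87.06° + 11.01°) = -40.21°

-40.2°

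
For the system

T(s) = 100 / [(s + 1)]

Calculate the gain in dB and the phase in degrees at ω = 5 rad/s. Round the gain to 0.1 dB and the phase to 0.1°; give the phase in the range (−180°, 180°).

At ω = 5 rad/s:
pole (1 + j5·1) = 1 + j5 → |·| ≈ 5.099, ∠ ≈ 78.69°
|T| = 100 · 1 / (5.099) ≈ 19.612
Gain = 20 log₁₀(19.612) ≈ 25.85 dB
∠T = (0°) − (78.69°) = -78.69°

25.9 dB, -78.7°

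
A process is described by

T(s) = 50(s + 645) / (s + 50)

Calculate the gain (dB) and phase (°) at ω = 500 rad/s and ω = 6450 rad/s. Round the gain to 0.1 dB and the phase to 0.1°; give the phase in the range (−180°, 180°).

At s = jω = j500:
zero (s+645): 645 + j500 → |·| = √(645²+500²) = √666025 ≈ 816.1, ∠ = arctan(500/645) ≈ 37.78°
pole (s+50): 50 + j500 → |·| = √(50²+500²) = √252500 ≈ 502.49, ∠ = arctan(500/50) ≈ 84.29°
|T| = 50 · 816.1 / 502.49 ≈ 81.206
Gain = 20 log₁₀(81.206) ≈ 38.19 dB
∠T = 37.78° − 84.29° = -46.51°

At s = jω = j6450:
zero (s+645): 645 + j6450 → |·| = √(645²+6450²) = √42018525 ≈ 6482.2, ∠ = arctan(6450/645) ≈ 84.29°
pole (s+50): 50 + j6450 → |·| = √(50²+6450²) = √41605000 ≈ 6450.2, ∠ = arctan(6450/50) ≈ 89.56°
|T| = 50 · 6482.2 / 6450.2 ≈ 50.248
Gain = 20 log₁₀(50.248) ≈ 34.02 dB
∠T = 84.29° − 89.56° = -5.27°

ω = 500: 38.2 dB, -46.5°; ω = 6450: 34.0 dB, -5.3°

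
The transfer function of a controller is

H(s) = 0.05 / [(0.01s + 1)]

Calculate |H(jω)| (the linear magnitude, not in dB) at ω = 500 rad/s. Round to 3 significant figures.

At ω = 500 rad/s:
pole (1 + j500·0.01) = 1 + j5 → |·| ≈ 5.099, ∠ ≈ 78.69°
|H| = 0.05 · 1 / (5.099) ≈ 0.0098058

0.00981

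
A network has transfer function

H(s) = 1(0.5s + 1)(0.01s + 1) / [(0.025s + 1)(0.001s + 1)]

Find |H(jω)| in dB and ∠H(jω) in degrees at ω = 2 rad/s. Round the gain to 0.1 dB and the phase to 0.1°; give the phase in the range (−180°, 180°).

3.0 dB, 43.2°

At ω = 2 rad/s:
zero (1 + j2·0.5) = 1 + j1 → |·| ≈ 1.4142, ∠ ≈ 45.00°
zero (1 + j2·0.01) = 1 + j0.02 → |·| ≈ 1.0002, ∠ ≈ 1.15°
pole (1 + j2·0.025) = 1 + j0.05 → |·| ≈ 1.0012, ∠ ≈ 2.86°
pole (1 + j2·0.001) = 1 + j0.002 → |·| ≈ 1, ∠ ≈ 0.11°
|H| = 1 · 1.4142 · 1.0002 / (1.0012 · 1) ≈ 1.4128
Gain = 20 log₁₀(1.4128) ≈ 3.00 dB
∠H = (45.00° + 1.15°) − (2.86° + 0.11°) = 43.18°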